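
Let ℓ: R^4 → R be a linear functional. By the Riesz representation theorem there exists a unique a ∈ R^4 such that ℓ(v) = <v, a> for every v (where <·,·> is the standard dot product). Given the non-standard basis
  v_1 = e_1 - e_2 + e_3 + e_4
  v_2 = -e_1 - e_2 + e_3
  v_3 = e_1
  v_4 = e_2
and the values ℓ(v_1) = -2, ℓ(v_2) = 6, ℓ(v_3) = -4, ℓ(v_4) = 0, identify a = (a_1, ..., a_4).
a = (-4, 0, 2, 0)

Write a = (a_1, ..., a_4) in the standard basis. For each basis vector v_i, ℓ(v_i) = <v_i, a> is a linear equation in the a_j's. Collect the n equations into a matrix system V a = ℓ, where row i of V is v_i (expressed in the standard basis). Since V is invertible (lower-triangular with 1s on the diagonal, up to permutation), solve by back-substitution:
  V =
[[1, -1, 1, 1],
 [-1, -1, 1, 0],
 [1, 0, 0, 0],
 [0, 1, 0, 0]]
  V a = (-2, 6, -4, 0)
Solving gives a = (-4, 0, 2, 0).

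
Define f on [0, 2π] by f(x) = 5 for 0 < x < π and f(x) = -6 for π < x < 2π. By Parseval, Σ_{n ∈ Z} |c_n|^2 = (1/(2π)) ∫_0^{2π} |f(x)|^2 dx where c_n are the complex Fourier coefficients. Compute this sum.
Σ |c_n|^2 = 61/2

Parseval equates the L^2 energy of f (normalised by 1/(2π)) with the ℓ^2 sum of its Fourier coefficients: (1/(2π)) ∫_0^{2π} |f|^2 = Σ |c_n|^2.
Compute the left side: (1/(2π)) [∫_0^π 5^2 dx + ∫_π^{2π} (-6)^2 dx] = (1/(2π)) · (25π + 36π) = (25 + 36)/2 = 61/2.
So Σ_{n ∈ Z} |c_n|^2 = 61/2.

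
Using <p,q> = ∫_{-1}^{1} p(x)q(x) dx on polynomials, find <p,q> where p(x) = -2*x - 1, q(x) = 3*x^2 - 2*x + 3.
<p,q> = -16/3

Expand the product: p(x)·q(x) = -6*x^3 + x^2 - 4*x - 3.
∫_{-1}^{1} of each monomial x^k gives [2/(k+1) if k even, 0 if k odd]. Integrating term-by-term (or equivalently evaluating the antiderivative F(x) = -3*x^4/2 + x^3/3 - 2*x^2 - 3*x at the endpoints):
  F(1) − F(−1) = -37/6 − (-5/6) = -16/3.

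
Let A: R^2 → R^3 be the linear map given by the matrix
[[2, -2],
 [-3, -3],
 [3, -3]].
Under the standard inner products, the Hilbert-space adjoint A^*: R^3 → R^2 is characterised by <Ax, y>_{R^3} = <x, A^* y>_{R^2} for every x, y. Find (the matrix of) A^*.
A^* = A^T =
[[2, -3, 3],
 [-2, -3, -3]]

For real matrices with standard dot products, the defining identity <Ax, y> = <x, A^* y> gives (Ax)^T y = x^T (A^*) y, i.e. x^T A^T y = x^T (A^*) y. Since this holds for all x, y, we must have A^* = A^T. Therefore
A^* =
[[2, -3, 3],
 [-2, -3, -3]].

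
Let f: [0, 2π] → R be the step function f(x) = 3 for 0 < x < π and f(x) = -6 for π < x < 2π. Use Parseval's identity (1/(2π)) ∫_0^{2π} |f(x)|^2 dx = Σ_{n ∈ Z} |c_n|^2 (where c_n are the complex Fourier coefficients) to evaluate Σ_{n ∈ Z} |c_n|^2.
Σ |c_n|^2 = 45/2

Parseval equates the L^2 energy of f (normalised by 1/(2π)) with the ℓ^2 sum of its Fourier coefficients: (1/(2π)) ∫_0^{2π} |f|^2 = Σ |c_n|^2.
Compute the left side: (1/(2π)) [∫_0^π 3^2 dx + ∫_π^{2π} (-6)^2 dx] = (1/(2π)) · (9π + 36π) = (9 + 36)/2 = 45/2.
So Σ_{n ∈ Z} |c_n|^2 = 45/2.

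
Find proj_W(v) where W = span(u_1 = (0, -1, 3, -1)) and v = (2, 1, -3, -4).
proj_W(v) = (0, 6/11, -18/11, 6/11)

Set up U = [u_1 | ... | u_1] ∈ R^(4×1). The projector onto W = col(U) is P = U (U^T U)^(-1) U^T.
Compute U^T U =
  [11],
and U^T v = (-6).
Solve U^T U · c = U^T v for the coefficients: c = (-6/11). The projection is proj_W(v) = U c.
Check: (v - proj_W(v)) · u_1 = 0  (should be 0).
Result: proj_W(v) = (0, 6/11, -18/11, 6/11).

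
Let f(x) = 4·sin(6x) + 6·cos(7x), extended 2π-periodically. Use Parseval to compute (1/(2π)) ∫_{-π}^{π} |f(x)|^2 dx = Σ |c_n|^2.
Σ |c_n|^2 = 26

Expand |f|^2 and use orthogonality of {sin(nx), cos(mx)} on [-π, π]:
  ∫_{-π}^{π} sin(nx)^2 dx = π, ∫ cos(mx)^2 dx = π, and cross terms integrate to 0.
So ∫_{-π}^{π} f(x)^2 dx = 4^2 · π + 6^2 · π = (16 + 36)π.
Divide by 2π: (16 + 36)/2 = 26.
By Parseval, this equals Σ |c_n|^2.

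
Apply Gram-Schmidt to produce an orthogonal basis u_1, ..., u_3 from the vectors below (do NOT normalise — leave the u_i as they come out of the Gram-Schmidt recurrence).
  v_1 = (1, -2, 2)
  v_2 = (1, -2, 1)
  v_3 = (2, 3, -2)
Orthogonal basis:
  u_1 = (1, -2, 2)
  u_2 = (2/9, -4/9, -5/9)
  u_3 = (14/5, 7/5, 0)

Apply the Gram-Schmidt recurrence
  u_1 = v_1
  u_i = v_i − Σ_{j<i} ((v_i · u_j) / (u_j · u_j)) · u_j.

Step by step this gives:
  u_1 = (1, -2, 2)
  u_2 = (2/9, -4/9, -5/9)
  u_3 = (14/5, 7/5, 0)

Orthogonality check:
  u_2 · u_1 = 0 (should be 0)
  u_3 · u_1 = 0 (should be 0)
  u_3 · u_2 = 0 (should be 0)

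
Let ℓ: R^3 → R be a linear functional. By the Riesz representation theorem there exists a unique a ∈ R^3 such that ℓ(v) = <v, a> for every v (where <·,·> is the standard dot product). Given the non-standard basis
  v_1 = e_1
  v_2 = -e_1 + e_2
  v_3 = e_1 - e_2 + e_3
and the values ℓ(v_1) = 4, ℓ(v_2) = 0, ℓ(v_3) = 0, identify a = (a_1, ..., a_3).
a = (4, 4, 0)

Write a = (a_1, ..., a_3) in the standard basis. For each basis vector v_i, ℓ(v_i) = <v_i, a> is a linear equation in the a_j's. Collect the n equations into a matrix system V a = ℓ, where row i of V is v_i (expressed in the standard basis). Since V is invertible (lower-triangular with 1s on the diagonal, up to permutation), solve by back-substitution:
  V =
[[1, 0, 0],
 [-1, 1, 0],
 [1, -1, 1]]
  V a = (4, 0, 0)
Solving gives a = (4, 4, 0).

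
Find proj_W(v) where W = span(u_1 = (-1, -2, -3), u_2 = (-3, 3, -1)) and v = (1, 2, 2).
proj_W(v) = (167/266, 230/133, 613/266)

Set up U = [u_1 | ... | u_2] ∈ R^(3×2). The projector onto W = col(U) is P = U (U^T U)^(-1) U^T.
Compute U^T U =
  [14, 0]
  [0, 19],
and U^T v = (-11, 1).
Solve U^T U · c = U^T v for the coefficients: c = (-11/14, 1/19). The projection is proj_W(v) = U c.
Check: (v - proj_W(v)) · u_1 = 0  (should be 0).
Check: (v - proj_W(v)) · u_2 = 0  (should be 0).
Result: proj_W(v) = (167/266, 230/133, 613/266).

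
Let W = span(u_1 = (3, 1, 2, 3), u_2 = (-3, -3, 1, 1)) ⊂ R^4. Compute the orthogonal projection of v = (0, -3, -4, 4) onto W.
proj_W(v) = (-131/137, -559/411, 380/411, 463/411)

Set up U = [u_1 | ... | u_2] ∈ R^(4×2). The projector onto W = col(U) is P = U (U^T U)^(-1) U^T.
Compute U^T U =
  [23, -7]
  [-7, 20],
and U^T v = (1, 9).
Solve U^T U · c = U^T v for the coefficients: c = (83/411, 214/411). The projection is proj_W(v) = U c.
Check: (v - proj_W(v)) · u_1 = 0  (should be 0).
Check: (v - proj_W(v)) · u_2 = 0  (should be 0).
Result: proj_W(v) = (-131/137, -559/411, 380/411, 463/411).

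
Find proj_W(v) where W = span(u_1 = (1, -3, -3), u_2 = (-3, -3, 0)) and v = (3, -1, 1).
proj_W(v) = (27/17, 7/17, -15/17)

Set up U = [u_1 | ... | u_2] ∈ R^(3×2). The projector onto W = col(U) is P = U (U^T U)^(-1) U^T.
Compute U^T U =
  [19, 6]
  [6, 18],
and U^T v = (3, -6).
Solve U^T U · c = U^T v for the coefficients: c = (5/17, -22/51). The projection is proj_W(v) = U c.
Check: (v - proj_W(v)) · u_1 = 0  (should be 0).
Check: (v - proj_W(v)) · u_2 = 0  (should be 0).
Result: proj_W(v) = (27/17, 7/17, -15/17).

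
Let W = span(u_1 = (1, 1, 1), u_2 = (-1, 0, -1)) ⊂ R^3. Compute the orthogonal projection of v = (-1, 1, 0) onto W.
proj_W(v) = (-1/2, 1, -1/2)

Set up U = [u_1 | ... | u_2] ∈ R^(3×2). The projector onto W = col(U) is P = U (U^T U)^(-1) U^T.
Compute U^T U =
  [3, -2]
  [-2, 2],
and U^T v = (0, 1).
Solve U^T U · c = U^T v for the coefficients: c = (1, 3/2). The projection is proj_W(v) = U c.
Check: (v - proj_W(v)) · u_1 = 0  (should be 0).
Check: (v - proj_W(v)) · u_2 = 0  (should be 0).
Result: proj_W(v) = (-1/2, 1, -1/2).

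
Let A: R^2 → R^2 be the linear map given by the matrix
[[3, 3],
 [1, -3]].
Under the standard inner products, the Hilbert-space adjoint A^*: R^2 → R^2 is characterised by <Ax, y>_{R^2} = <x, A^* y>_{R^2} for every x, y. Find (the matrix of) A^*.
A^* = A^T =
[[3, 1],
 [3, -3]]

For real matrices with standard dot products, the defining identity <Ax, y> = <x, A^* y> gives (Ax)^T y = x^T (A^*) y, i.e. x^T A^T y = x^T (A^*) y. Since this holds for all x, y, we must have A^* = A^T. Therefore
A^* =
[[3, 1],
 [3, -3]].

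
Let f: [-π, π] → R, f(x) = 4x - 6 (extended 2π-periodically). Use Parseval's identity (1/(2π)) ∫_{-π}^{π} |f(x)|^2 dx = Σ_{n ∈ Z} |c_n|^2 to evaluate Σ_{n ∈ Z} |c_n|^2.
Σ |c_n|^2 = 16π^2/3 + 36

Expand and integrate term by term over [-π, π]:
  ∫ (4x)^2 dx = 16·(2π^3/3); ∫ 2·4·(-6)·x dx = 0 (odd integrand); ∫ (-6)^2 dx = 36·2π.
So (1/(2π)) ∫_{-π}^{π} (4x - 6)^2 dx = 16π^2/3 + 36 = 16π^2/3 + 36.
Parseval ⇒ Σ |c_n|^2 = 16π^2/3 + 36.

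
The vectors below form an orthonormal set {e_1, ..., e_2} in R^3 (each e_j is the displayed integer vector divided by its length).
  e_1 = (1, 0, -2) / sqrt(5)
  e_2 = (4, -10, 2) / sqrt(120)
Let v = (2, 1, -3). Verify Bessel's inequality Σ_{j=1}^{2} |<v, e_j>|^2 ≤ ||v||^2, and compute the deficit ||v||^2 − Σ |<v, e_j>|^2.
Σ |<v, e_j>|^2 = 40/3; ||v||^2 = 14; deficit = 2/3

Write each e_j = u_j / sqrt(<u_j, u_j>) where u_j is the displayed integer vector. Then <v, e_j> = <v, u_j> / sqrt(<u_j, u_j>), so |<v, e_j>|^2 = <v, u_j>^2 / <u_j, u_j>.
Coefficients: <v, e_1> = 8/sqrt(5), <v, e_2> = -8/sqrt(120).
Square and sum: Σ |<v, e_j>|^2 = 40/3.
Compute ||v||^2 = v·v = 14.
Deficit = 14 − 40/3 = 2/3 ≥ 0, confirming Bessel's inequality. (The deficit equals ||v − Σ <v,e_j> e_j||^2, the squared distance from v to span{e_j}.)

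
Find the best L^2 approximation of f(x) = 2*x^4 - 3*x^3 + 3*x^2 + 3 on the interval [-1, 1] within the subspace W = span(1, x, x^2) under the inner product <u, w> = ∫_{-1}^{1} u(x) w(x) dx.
g(x) = 33*x^2/7 - 9*x/5 + 99/35

The best approximation g ∈ W is the orthogonal projection of f onto W. Writing g = a_0 + a_1 x + a_2 x^2, the coefficients solve the normal equations G · a = b where
  G_{ij} = <φ_i, φ_j> and b_i = <f, φ_i>, with φ_0 = 1, φ_1 = x, φ_2 = x^2.
G =
  [2, 0, 2/3]
  [0, 2/3, 0]
  [2/3, 0, 2/5],
b = (44/5, -6/5, 132/35).
Solving gives a_0 = 99/35, a_1 = -9/5, a_2 = 33/7, so
  g(x) = 33*x^2/7 - 9*x/5 + 99/35.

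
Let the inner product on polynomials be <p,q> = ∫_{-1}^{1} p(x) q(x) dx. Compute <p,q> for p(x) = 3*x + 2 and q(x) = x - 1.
<p,q> = -2

Expand the product: p(x)·q(x) = 3*x^2 - x - 2.
∫_{-1}^{1} of each monomial x^k gives [2/(k+1) if k even, 0 if k odd]. Integrating term-by-term (or equivalently evaluating the antiderivative F(x) = x^3 - x^2/2 - 2*x at the endpoints):
  F(1) − F(−1) = -3/2 − (1/2) = -2.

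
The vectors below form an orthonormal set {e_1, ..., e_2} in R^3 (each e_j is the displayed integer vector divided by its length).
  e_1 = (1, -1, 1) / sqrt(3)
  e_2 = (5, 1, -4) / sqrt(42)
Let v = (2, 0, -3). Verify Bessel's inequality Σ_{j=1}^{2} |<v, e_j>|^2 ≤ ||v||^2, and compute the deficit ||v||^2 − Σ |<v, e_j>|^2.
Σ |<v, e_j>|^2 = 83/7; ||v||^2 = 13; deficit = 8/7

Write each e_j = u_j / sqrt(<u_j, u_j>) where u_j is the displayed integer vector. Then <v, e_j> = <v, u_j> / sqrt(<u_j, u_j>), so |<v, e_j>|^2 = <v, u_j>^2 / <u_j, u_j>.
Coefficients: <v, e_1> = -1/sqrt(3), <v, e_2> = 22/sqrt(42).
Square and sum: Σ |<v, e_j>|^2 = 83/7.
Compute ||v||^2 = v·v = 13.
Deficit = 13 − 83/7 = 8/7 ≥ 0, confirming Bessel's inequality. (The deficit equals ||v − Σ <v,e_j> e_j||^2, the squared distance from v to span{e_j}.)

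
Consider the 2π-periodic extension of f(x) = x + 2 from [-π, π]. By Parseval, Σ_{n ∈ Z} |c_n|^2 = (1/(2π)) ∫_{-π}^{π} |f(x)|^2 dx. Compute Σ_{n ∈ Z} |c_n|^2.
Σ |c_n|^2 = π^2/3 + 4

Expand and integrate term by term over [-π, π]:
  ∫ (x)^2 dx = 1·(2π^3/3); ∫ 2·1·(2)·x dx = 0 (odd integrand); ∫ 2^2 dx = 4·2π.
So (1/(2π)) ∫_{-π}^{π} (x + 2)^2 dx = 1π^2/3 + 4 = π^2/3 + 4.
Parseval ⇒ Σ |c_n|^2 = π^2/3 + 4.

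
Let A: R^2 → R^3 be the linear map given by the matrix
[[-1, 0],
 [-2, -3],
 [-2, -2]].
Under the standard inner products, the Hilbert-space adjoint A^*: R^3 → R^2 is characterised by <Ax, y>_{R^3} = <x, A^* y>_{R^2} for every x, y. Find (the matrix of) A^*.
A^* = A^T =
[[-1, -2, -2],
 [0, -3, -2]]

For real matrices with standard dot products, the defining identity <Ax, y> = <x, A^* y> gives (Ax)^T y = x^T (A^*) y, i.e. x^T A^T y = x^T (A^*) y. Since this holds for all x, y, we must have A^* = A^T. Therefore
A^* =
[[-1, -2, -2],
 [0, -3, -2]].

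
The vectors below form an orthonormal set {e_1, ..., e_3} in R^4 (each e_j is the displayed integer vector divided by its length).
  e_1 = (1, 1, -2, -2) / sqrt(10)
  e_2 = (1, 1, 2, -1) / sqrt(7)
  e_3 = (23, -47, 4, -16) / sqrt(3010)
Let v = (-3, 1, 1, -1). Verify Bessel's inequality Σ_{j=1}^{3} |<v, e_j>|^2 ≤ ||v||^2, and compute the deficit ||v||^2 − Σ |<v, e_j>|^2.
Σ |<v, e_j>|^2 = 155/43; ||v||^2 = 12; deficit = 361/43

Write each e_j = u_j / sqrt(<u_j, u_j>) where u_j is the displayed integer vector. Then <v, e_j> = <v, u_j> / sqrt(<u_j, u_j>), so |<v, e_j>|^2 = <v, u_j>^2 / <u_j, u_j>.
Coefficients: <v, e_1> = -2/sqrt(10), <v, e_2> = 1/sqrt(7), <v, e_3> = -96/sqrt(3010).
Square and sum: Σ |<v, e_j>|^2 = 155/43.
Compute ||v||^2 = v·v = 12.
Deficit = 12 − 155/43 = 361/43 ≥ 0, confirming Bessel's inequality. (The deficit equals ||v − Σ <v,e_j> e_j||^2, the squared distance from v to span{e_j}.)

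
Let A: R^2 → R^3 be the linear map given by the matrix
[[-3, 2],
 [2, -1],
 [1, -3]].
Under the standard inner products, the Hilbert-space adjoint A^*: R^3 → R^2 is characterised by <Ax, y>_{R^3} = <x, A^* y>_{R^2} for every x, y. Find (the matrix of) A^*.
A^* = A^T =
[[-3, 2, 1],
 [2, -1, -3]]

For real matrices with standard dot products, the defining identity <Ax, y> = <x, A^* y> gives (Ax)^T y = x^T (A^*) y, i.e. x^T A^T y = x^T (A^*) y. Since this holds for all x, y, we must have A^* = A^T. Therefore
A^* =
[[-3, 2, 1],
 [2, -1, -3]].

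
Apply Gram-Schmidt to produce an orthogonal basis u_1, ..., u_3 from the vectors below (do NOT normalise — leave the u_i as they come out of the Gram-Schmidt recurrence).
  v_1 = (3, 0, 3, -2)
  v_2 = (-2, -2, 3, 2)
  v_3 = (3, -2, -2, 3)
Orthogonal basis:
  u_1 = (3, 0, 3, -2)
  u_2 = (-41/22, -2, 69/22, 21/11)
  u_3 = (1484/461, -1016/461, -586/461, 1347/461)

Apply the Gram-Schmidt recurrence
  u_1 = v_1
  u_i = v_i − Σ_{j<i} ((v_i · u_j) / (u_j · u_j)) · u_j.

Step by step this gives:
  u_1 = (3, 0, 3, -2)
  u_2 = (-41/22, -2, 69/22, 21/11)
  u_3 = (1484/461, -1016/461, -586/461, 1347/461)

Orthogonality check:
  u_2 · u_1 = 0 (should be 0)
  u_3 · u_1 = 0 (should be 0)
  u_3 · u_2 = 0 (should be 0)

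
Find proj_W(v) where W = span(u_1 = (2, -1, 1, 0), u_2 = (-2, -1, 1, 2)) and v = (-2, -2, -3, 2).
proj_W(v) = (-17/7, 1/14, -1/14, 8/7)

Set up U = [u_1 | ... | u_2] ∈ R^(4×2). The projector onto W = col(U) is P = U (U^T U)^(-1) U^T.
Compute U^T U =
  [6, -2]
  [-2, 10],
and U^T v = (-5, 7).
Solve U^T U · c = U^T v for the coefficients: c = (-9/14, 4/7). The projection is proj_W(v) = U c.
Check: (v - proj_W(v)) · u_1 = 0  (should be 0).
Check: (v - proj_W(v)) · u_2 = 0  (should be 0).
Result: proj_W(v) = (-17/7, 1/14, -1/14, 8/7).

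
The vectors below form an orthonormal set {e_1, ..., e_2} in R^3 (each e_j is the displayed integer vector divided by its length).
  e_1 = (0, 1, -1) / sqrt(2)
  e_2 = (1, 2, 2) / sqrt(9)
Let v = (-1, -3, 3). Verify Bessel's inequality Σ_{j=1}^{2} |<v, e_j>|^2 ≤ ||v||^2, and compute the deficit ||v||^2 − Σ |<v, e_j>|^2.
Σ |<v, e_j>|^2 = 163/9; ||v||^2 = 19; deficit = 8/9

Write each e_j = u_j / sqrt(<u_j, u_j>) where u_j is the displayed integer vector. Then <v, e_j> = <v, u_j> / sqrt(<u_j, u_j>), so |<v, e_j>|^2 = <v, u_j>^2 / <u_j, u_j>.
Coefficients: <v, e_1> = -6/sqrt(2), <v, e_2> = -1/sqrt(9).
Square and sum: Σ |<v, e_j>|^2 = 163/9.
Compute ||v||^2 = v·v = 19.
Deficit = 19 − 163/9 = 8/9 ≥ 0, confirming Bessel's inequality. (The deficit equals ||v − Σ <v,e_j> e_j||^2, the squared distance from v to span{e_j}.)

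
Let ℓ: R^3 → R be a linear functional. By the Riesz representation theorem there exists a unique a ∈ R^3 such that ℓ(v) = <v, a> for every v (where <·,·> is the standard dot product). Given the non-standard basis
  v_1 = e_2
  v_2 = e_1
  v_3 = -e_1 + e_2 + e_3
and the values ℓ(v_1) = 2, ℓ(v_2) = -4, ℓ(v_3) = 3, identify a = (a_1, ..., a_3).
a = (-4, 2, -3)

Write a = (a_1, ..., a_3) in the standard basis. For each basis vector v_i, ℓ(v_i) = <v_i, a> is a linear equation in the a_j's. Collect the n equations into a matrix system V a = ℓ, where row i of V is v_i (expressed in the standard basis). Since V is invertible (lower-triangular with 1s on the diagonal, up to permutation), solve by back-substitution:
  V =
[[0, 1, 0],
 [1, 0, 0],
 [-1, 1, 1]]
  V a = (2, -4, 3)
Solving gives a = (-4, 2, -3).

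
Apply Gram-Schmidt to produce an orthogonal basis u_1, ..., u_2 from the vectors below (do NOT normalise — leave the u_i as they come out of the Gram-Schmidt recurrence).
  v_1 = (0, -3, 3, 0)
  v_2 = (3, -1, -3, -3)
Orthogonal basis:
  u_1 = (0, -3, 3, 0)
  u_2 = (3, -2, -2, -3)

Apply the Gram-Schmidt recurrence
  u_1 = v_1
  u_i = v_i − Σ_{j<i} ((v_i · u_j) / (u_j · u_j)) · u_j.

Step by step this gives:
  u_1 = (0, -3, 3, 0)
  u_2 = (3, -2, -2, -3)

Orthogonality check:
  u_2 · u_1 = 0 (should be 0)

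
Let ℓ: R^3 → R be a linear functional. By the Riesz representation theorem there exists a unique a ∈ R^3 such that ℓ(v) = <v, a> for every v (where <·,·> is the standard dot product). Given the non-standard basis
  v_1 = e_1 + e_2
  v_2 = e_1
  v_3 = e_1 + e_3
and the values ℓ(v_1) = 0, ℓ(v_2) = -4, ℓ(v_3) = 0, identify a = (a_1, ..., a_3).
a = (-4, 4, 4)

Write a = (a_1, ..., a_3) in the standard basis. For each basis vector v_i, ℓ(v_i) = <v_i, a> is a linear equation in the a_j's. Collect the n equations into a matrix system V a = ℓ, where row i of V is v_i (expressed in the standard basis). Since V is invertible (lower-triangular with 1s on the diagonal, up to permutation), solve by back-substitution:
  V =
[[1, 1, 0],
 [1, 0, 0],
 [1, 0, 1]]
  V a = (0, -4, 0)
Solving gives a = (-4, 4, 4).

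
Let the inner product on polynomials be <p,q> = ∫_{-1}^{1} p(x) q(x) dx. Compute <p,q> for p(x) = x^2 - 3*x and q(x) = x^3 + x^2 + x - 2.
<p,q> = -62/15

Expand the product: p(x)·q(x) = x^5 - 2*x^4 - 2*x^3 - 5*x^2 + 6*x.
∫_{-1}^{1} of each monomial x^k gives [2/(k+1) if k even, 0 if k odd]. Integrating term-by-term (or equivalently evaluating the antiderivative F(x) = x^6/6 - 2*x^5/5 - x^4/2 - 5*x^3/3 + 3*x^2 at the endpoints):
  F(1) − F(−1) = 3/5 − (71/15) = -62/15.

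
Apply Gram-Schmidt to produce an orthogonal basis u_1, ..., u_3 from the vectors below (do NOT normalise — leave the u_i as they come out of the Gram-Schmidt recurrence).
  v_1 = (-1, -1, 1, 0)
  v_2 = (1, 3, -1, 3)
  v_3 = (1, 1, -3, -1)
Orthogonal basis:
  u_1 = (-1, -1, 1, 0)
  u_2 = (-2/3, 4/3, 2/3, 3)
  u_3 = (-32/35, -6/35, -38/35, 4/35)

Apply the Gram-Schmidt recurrence
  u_1 = v_1
  u_i = v_i − Σ_{j<i} ((v_i · u_j) / (u_j · u_j)) · u_j.

Step by step this gives:
  u_1 = (-1, -1, 1, 0)
  u_2 = (-2/3, 4/3, 2/3, 3)
  u_3 = (-32/35, -6/35, -38/35, 4/35)

Orthogonality check:
  u_2 · u_1 = 0 (should be 0)
  u_3 · u_1 = 0 (should be 0)
  u_3 · u_2 = 0 (should be 0)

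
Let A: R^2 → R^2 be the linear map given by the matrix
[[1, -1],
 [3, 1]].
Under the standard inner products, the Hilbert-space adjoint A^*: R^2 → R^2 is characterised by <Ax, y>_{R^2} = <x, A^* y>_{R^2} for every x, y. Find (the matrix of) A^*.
A^* = A^T =
[[1, 3],
 [-1, 1]]

For real matrices with standard dot products, the defining identity <Ax, y> = <x, A^* y> gives (Ax)^T y = x^T (A^*) y, i.e. x^T A^T y = x^T (A^*) y. Since this holds for all x, y, we must have A^* = A^T. Therefore
A^* =
[[1, 3],
 [-1, 1]].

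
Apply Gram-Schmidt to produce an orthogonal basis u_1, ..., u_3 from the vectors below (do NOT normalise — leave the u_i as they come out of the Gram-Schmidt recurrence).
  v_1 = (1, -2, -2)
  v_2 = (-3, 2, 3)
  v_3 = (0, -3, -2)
Orthogonal basis:
  u_1 = (1, -2, -2)
  u_2 = (-14/9, -8/9, 1/9)
  u_3 = (2/29, -3/29, 4/29)

Apply the Gram-Schmidt recurrence
  u_1 = v_1
  u_i = v_i − Σ_{j<i} ((v_i · u_j) / (u_j · u_j)) · u_j.

Step by step this gives:
  u_1 = (1, -2, -2)
  u_2 = (-14/9, -8/9, 1/9)
  u_3 = (2/29, -3/29, 4/29)

Orthogonality check:
  u_2 · u_1 = 0 (should be 0)
  u_3 · u_1 = 0 (should be 0)
  u_3 · u_2 = 0 (should be 0)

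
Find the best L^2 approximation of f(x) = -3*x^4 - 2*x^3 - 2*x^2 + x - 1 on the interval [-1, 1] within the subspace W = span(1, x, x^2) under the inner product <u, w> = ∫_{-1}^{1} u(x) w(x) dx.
g(x) = -32*x^2/7 - x/5 - 26/35

The best approximation g ∈ W is the orthogonal projection of f onto W. Writing g = a_0 + a_1 x + a_2 x^2, the coefficients solve the normal equations G · a = b where
  G_{ij} = <φ_i, φ_j> and b_i = <f, φ_i>, with φ_0 = 1, φ_1 = x, φ_2 = x^2.
G =
  [2, 0, 2/3]
  [0, 2/3, 0]
  [2/3, 0, 2/5],
b = (-68/15, -2/15, -244/105).
Solving gives a_0 = -26/35, a_1 = -1/5, a_2 = -32/7, so
  g(x) = -32*x^2/7 - x/5 - 26/35.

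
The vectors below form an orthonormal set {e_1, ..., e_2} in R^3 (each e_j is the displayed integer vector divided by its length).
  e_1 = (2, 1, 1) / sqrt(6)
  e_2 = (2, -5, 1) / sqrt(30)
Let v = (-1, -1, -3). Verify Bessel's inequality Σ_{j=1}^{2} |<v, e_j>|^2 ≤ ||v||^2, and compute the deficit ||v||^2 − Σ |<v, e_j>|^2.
Σ |<v, e_j>|^2 = 6; ||v||^2 = 11; deficit = 5

Write each e_j = u_j / sqrt(<u_j, u_j>) where u_j is the displayed integer vector. Then <v, e_j> = <v, u_j> / sqrt(<u_j, u_j>), so |<v, e_j>|^2 = <v, u_j>^2 / <u_j, u_j>.
Coefficients: <v, e_1> = -6/sqrt(6), <v, e_2> = 0/sqrt(30).
Square and sum: Σ |<v, e_j>|^2 = 6.
Compute ||v||^2 = v·v = 11.
Deficit = 11 − 6 = 5 ≥ 0, confirming Bessel's inequality. (The deficit equals ||v − Σ <v,e_j> e_j||^2, the squared distance from v to span{e_j}.)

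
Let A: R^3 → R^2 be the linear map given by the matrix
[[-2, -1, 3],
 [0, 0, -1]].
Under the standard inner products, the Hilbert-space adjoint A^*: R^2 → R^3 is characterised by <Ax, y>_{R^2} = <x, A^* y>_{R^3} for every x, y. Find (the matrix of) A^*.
A^* = A^T =
[[-2, 0],
 [-1, 0],
 [3, -1]]

For real matrices with standard dot products, the defining identity <Ax, y> = <x, A^* y> gives (Ax)^T y = x^T (A^*) y, i.e. x^T A^T y = x^T (A^*) y. Since this holds for all x, y, we must have A^* = A^T. Therefore
A^* =
[[-2, 0],
 [-1, 0],
 [3, -1]].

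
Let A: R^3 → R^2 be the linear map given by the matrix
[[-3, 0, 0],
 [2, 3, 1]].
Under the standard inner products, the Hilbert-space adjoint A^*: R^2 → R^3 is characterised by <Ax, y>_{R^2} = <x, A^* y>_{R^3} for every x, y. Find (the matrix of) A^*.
A^* = A^T =
[[-3, 2],
 [0, 3],
 [0, 1]]

For real matrices with standard dot products, the defining identity <Ax, y> = <x, A^* y> gives (Ax)^T y = x^T (A^*) y, i.e. x^T A^T y = x^T (A^*) y. Since this holds for all x, y, we must have A^* = A^T. Therefore
A^* =
[[-3, 2],
 [0, 3],
 [0, 1]].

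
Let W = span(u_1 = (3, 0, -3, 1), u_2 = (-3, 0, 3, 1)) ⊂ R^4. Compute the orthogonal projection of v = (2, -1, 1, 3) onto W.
proj_W(v) = (1/2, 0, -1/2, 3)

Set up U = [u_1 | ... | u_2] ∈ R^(4×2). The projector onto W = col(U) is P = U (U^T U)^(-1) U^T.
Compute U^T U =
  [19, -17]
  [-17, 19],
and U^T v = (6, 0).
Solve U^T U · c = U^T v for the coefficients: c = (19/12, 17/12). The projection is proj_W(v) = U c.
Check: (v - proj_W(v)) · u_1 = 0  (should be 0).
Check: (v - proj_W(v)) · u_2 = 0  (should be 0).
Result: proj_W(v) = (1/2, 0, -1/2, 3).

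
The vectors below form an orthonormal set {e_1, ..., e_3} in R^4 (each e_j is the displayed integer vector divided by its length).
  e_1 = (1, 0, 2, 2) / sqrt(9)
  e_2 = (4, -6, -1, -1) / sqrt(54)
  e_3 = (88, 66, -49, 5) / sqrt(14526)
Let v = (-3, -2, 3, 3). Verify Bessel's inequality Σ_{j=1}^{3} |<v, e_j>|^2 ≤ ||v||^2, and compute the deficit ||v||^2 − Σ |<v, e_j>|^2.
Σ |<v, e_j>|^2 = 7763/269; ||v||^2 = 31; deficit = 576/269

Write each e_j = u_j / sqrt(<u_j, u_j>) where u_j is the displayed integer vector. Then <v, e_j> = <v, u_j> / sqrt(<u_j, u_j>), so |<v, e_j>|^2 = <v, u_j>^2 / <u_j, u_j>.
Coefficients: <v, e_1> = 9/sqrt(9), <v, e_2> = -6/sqrt(54), <v, e_3> = -528/sqrt(14526).
Square and sum: Σ |<v, e_j>|^2 = 7763/269.
Compute ||v||^2 = v·v = 31.
Deficit = 31 − 7763/269 = 576/269 ≥ 0, confirming Bessel's inequality. (The deficit equals ||v − Σ <v,e_j> e_j||^2, the squared distance from v to span{e_j}.)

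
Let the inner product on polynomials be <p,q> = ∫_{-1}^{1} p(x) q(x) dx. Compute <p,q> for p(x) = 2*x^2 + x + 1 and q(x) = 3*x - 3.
<p,q> = -8

Expand the product: p(x)·q(x) = 6*x^3 - 3*x^2 - 3.
∫_{-1}^{1} of each monomial x^k gives [2/(k+1) if k even, 0 if k odd]. Integrating term-by-term (or equivalently evaluating the antiderivative F(x) = 3*x^4/2 - x^3 - 3*x at the endpoints):
  F(1) − F(−1) = -5/2 − (11/2) = -8.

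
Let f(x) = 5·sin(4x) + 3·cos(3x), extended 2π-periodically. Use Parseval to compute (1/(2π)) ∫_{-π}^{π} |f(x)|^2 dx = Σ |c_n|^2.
Σ |c_n|^2 = 17

Expand |f|^2 and use orthogonality of {sin(nx), cos(mx)} on [-π, π]:
  ∫_{-π}^{π} sin(nx)^2 dx = π, ∫ cos(mx)^2 dx = π, and cross terms integrate to 0.
So ∫_{-π}^{π} f(x)^2 dx = 5^2 · π + 3^2 · π = (25 + 9)π.
Divide by 2π: (25 + 9)/2 = 17.
By Parseval, this equals Σ |c_n|^2.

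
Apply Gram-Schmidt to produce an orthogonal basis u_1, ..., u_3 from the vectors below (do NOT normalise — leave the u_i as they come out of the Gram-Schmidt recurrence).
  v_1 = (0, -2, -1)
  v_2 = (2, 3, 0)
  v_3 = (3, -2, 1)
Orthogonal basis:
  u_1 = (0, -2, -1)
  u_2 = (2, 3/5, -6/5)
  u_3 = (51/29, -34/29, 68/29)

Apply the Gram-Schmidt recurrence
  u_1 = v_1
  u_i = v_i − Σ_{j<i} ((v_i · u_j) / (u_j · u_j)) · u_j.

Step by step this gives:
  u_1 = (0, -2, -1)
  u_2 = (2, 3/5, -6/5)
  u_3 = (51/29, -34/29, 68/29)

Orthogonality check:
  u_2 · u_1 = 0 (should be 0)
  u_3 · u_1 = 0 (should be 0)
  u_3 · u_2 = 0 (should be 0)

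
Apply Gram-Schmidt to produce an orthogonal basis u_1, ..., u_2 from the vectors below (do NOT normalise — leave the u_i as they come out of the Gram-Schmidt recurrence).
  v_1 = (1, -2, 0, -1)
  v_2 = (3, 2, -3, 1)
Orthogonal basis:
  u_1 = (1, -2, 0, -1)
  u_2 = (10/3, 4/3, -3, 2/3)

Apply the Gram-Schmidt recurrence
  u_1 = v_1
  u_i = v_i − Σ_{j<i} ((v_i · u_j) / (u_j · u_j)) · u_j.

Step by step this gives:
  u_1 = (1, -2, 0, -1)
  u_2 = (10/3, 4/3, -3, 2/3)

Orthogonality check:
  u_2 · u_1 = 0 (should be 0)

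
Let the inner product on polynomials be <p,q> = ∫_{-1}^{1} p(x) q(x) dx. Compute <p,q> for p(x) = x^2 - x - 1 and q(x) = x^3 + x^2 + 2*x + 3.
<p,q> = -6

Expand the product: p(x)·q(x) = x^5 - 5*x - 3.
∫_{-1}^{1} of each monomial x^k gives [2/(k+1) if k even, 0 if k odd]. Integrating term-by-term (or equivalently evaluating the antiderivative F(x) = x^6/6 - 5*x^2/2 - 3*x at the endpoints):
  F(1) − F(−1) = -16/3 − (2/3) = -6.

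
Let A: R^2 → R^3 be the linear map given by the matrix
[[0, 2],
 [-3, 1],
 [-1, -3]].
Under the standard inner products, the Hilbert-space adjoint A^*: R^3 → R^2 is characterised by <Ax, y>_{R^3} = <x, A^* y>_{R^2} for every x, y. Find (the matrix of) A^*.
A^* = A^T =
[[0, -3, -1],
 [2, 1, -3]]

For real matrices with standard dot products, the defining identity <Ax, y> = <x, A^* y> gives (Ax)^T y = x^T (A^*) y, i.e. x^T A^T y = x^T (A^*) y. Since this holds for all x, y, we must have A^* = A^T. Therefore
A^* =
[[0, -3, -1],
 [2, 1, -3]].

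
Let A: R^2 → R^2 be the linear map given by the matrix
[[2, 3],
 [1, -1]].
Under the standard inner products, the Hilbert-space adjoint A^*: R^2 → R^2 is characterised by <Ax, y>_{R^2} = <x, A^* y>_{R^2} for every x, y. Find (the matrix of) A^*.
A^* = A^T =
[[2, 1],
 [3, -1]]

For real matrices with standard dot products, the defining identity <Ax, y> = <x, A^* y> gives (Ax)^T y = x^T (A^*) y, i.e. x^T A^T y = x^T (A^*) y. Since this holds for all x, y, we must have A^* = A^T. Therefore
A^* =
[[2, 1],
 [3, -1]].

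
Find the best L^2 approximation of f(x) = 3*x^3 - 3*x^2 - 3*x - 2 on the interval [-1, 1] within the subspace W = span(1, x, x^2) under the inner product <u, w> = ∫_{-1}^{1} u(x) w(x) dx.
g(x) = -3*x^2 - 6*x/5 - 2

The best approximation g ∈ W is the orthogonal projection of f onto W. Writing g = a_0 + a_1 x + a_2 x^2, the coefficients solve the normal equations G · a = b where
  G_{ij} = <φ_i, φ_j> and b_i = <f, φ_i>, with φ_0 = 1, φ_1 = x, φ_2 = x^2.
G =
  [2, 0, 2/3]
  [0, 2/3, 0]
  [2/3, 0, 2/5],
b = (-6, -4/5, -38/15).
Solving gives a_0 = -2, a_1 = -6/5, a_2 = -3, so
  g(x) = -3*x^2 - 6*x/5 - 2.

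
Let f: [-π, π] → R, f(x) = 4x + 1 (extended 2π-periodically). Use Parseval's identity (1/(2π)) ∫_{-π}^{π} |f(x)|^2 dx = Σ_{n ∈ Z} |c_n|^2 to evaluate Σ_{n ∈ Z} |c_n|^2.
Σ |c_n|^2 = 16π^2/3 + 1

Expand and integrate term by term over [-π, π]:
  ∫ (4x)^2 dx = 16·(2π^3/3); ∫ 2·4·(1)·x dx = 0 (odd integrand); ∫ 1^2 dx = 1·2π.
So (1/(2π)) ∫_{-π}^{π} (4x + 1)^2 dx = 16π^2/3 + 1 = 16π^2/3 + 1.
Parseval ⇒ Σ |c_n|^2 = 16π^2/3 + 1.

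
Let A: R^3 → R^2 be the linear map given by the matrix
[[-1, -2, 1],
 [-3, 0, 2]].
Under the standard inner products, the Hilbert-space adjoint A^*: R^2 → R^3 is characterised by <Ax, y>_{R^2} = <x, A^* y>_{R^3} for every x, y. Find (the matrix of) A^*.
A^* = A^T =
[[-1, -3],
 [-2, 0],
 [1, 2]]

For real matrices with standard dot products, the defining identity <Ax, y> = <x, A^* y> gives (Ax)^T y = x^T (A^*) y, i.e. x^T A^T y = x^T (A^*) y. Since this holds for all x, y, we must have A^* = A^T. Therefore
A^* =
[[-1, -3],
 [-2, 0],
 [1, 2]].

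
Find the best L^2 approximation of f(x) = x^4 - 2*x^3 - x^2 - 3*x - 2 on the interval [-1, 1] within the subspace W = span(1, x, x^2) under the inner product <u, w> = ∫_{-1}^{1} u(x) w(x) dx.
g(x) = -x^2/7 - 21*x/5 - 73/35

The best approximation g ∈ W is the orthogonal projection of f onto W. Writing g = a_0 + a_1 x + a_2 x^2, the coefficients solve the normal equations G · a = b where
  G_{ij} = <φ_i, φ_j> and b_i = <f, φ_i>, with φ_0 = 1, φ_1 = x, φ_2 = x^2.
G =
  [2, 0, 2/3]
  [0, 2/3, 0]
  [2/3, 0, 2/5],
b = (-64/15, -14/5, -152/105).
Solving gives a_0 = -73/35, a_1 = -21/5, a_2 = -1/7, so
  g(x) = -x^2/7 - 21*x/5 - 73/35.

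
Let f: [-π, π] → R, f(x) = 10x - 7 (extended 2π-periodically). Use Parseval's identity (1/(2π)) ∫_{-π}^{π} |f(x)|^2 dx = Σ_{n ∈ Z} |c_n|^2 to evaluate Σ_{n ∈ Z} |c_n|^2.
Σ |c_n|^2 = 100π^2/3 + 49

Expand and integrate term by term over [-π, π]:
  ∫ (10x)^2 dx = 100·(2π^3/3); ∫ 2·10·(-7)·x dx = 0 (odd integrand); ∫ (-7)^2 dx = 49·2π.
So (1/(2π)) ∫_{-π}^{π} (10x - 7)^2 dx = 100π^2/3 + 49 = 100π^2/3 + 49.
Parseval ⇒ Σ |c_n|^2 = 100π^2/3 + 49.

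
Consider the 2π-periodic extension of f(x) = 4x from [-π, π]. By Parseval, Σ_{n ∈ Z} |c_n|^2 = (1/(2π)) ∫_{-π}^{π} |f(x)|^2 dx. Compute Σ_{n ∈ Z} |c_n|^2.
Σ |c_n|^2 = 16π^2/3

Expand and integrate term by term over [-π, π]:
  ∫ (4x)^2 dx = 16·(2π^3/3); ∫ 2·4·(0)·x dx = 0 (odd integrand); ∫ 0^2 dx = 0·2π.
So (1/(2π)) ∫_{-π}^{π} (4x)^2 dx = 16π^2/3 + 0 = 16π^2/3.
Parseval ⇒ Σ |c_n|^2 = 16π^2/3.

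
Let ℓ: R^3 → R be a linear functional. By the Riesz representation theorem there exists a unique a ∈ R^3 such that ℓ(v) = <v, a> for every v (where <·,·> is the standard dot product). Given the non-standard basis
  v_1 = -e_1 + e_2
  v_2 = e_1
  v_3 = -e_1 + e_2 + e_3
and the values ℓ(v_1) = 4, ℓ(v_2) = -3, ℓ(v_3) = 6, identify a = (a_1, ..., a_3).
a = (-3, 1, 2)

Write a = (a_1, ..., a_3) in the standard basis. For each basis vector v_i, ℓ(v_i) = <v_i, a> is a linear equation in the a_j's. Collect the n equations into a matrix system V a = ℓ, where row i of V is v_i (expressed in the standard basis). Since V is invertible (lower-triangular with 1s on the diagonal, up to permutation), solve by back-substitution:
  V =
[[-1, 1, 0],
 [1, 0, 0],
 [-1, 1, 1]]
  V a = (4, -3, 6)
Solving gives a = (-3, 1, 2).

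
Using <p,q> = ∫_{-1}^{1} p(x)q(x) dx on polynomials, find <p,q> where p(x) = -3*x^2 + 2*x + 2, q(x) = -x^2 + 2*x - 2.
<p,q> = -22/15

Expand the product: p(x)·q(x) = 3*x^4 - 8*x^3 + 8*x^2 - 4.
∫_{-1}^{1} of each monomial x^k gives [2/(k+1) if k even, 0 if k odd]. Integrating term-by-term (or equivalently evaluating the antiderivative F(x) = 3*x^5/5 - 2*x^4 + 8*x^3/3 - 4*x at the endpoints):
  F(1) − F(−1) = -41/15 − (-19/15) = -22/15.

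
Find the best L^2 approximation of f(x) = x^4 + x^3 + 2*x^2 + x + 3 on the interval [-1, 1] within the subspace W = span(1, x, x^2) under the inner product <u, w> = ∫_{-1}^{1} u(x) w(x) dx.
g(x) = 20*x^2/7 + 8*x/5 + 102/35

The best approximation g ∈ W is the orthogonal projection of f onto W. Writing g = a_0 + a_1 x + a_2 x^2, the coefficients solve the normal equations G · a = b where
  G_{ij} = <φ_i, φ_j> and b_i = <f, φ_i>, with φ_0 = 1, φ_1 = x, φ_2 = x^2.
G =
  [2, 0, 2/3]
  [0, 2/3, 0]
  [2/3, 0, 2/5],
b = (116/15, 16/15, 108/35).
Solving gives a_0 = 102/35, a_1 = 8/5, a_2 = 20/7, so
  g(x) = 20*x^2/7 + 8*x/5 + 102/35.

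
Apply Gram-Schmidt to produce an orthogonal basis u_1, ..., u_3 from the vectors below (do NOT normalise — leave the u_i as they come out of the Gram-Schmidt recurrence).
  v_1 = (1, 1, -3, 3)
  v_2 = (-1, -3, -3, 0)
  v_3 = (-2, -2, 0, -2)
Orthogonal basis:
  u_1 = (1, 1, -3, 3)
  u_2 = (-5/4, -13/4, -9/4, -3/4)
  u_3 = (-54/71, 30/71, -12/71, -4/71)

Apply the Gram-Schmidt recurrence
  u_1 = v_1
  u_i = v_i − Σ_{j<i} ((v_i · u_j) / (u_j · u_j)) · u_j.

Step by step this gives:
  u_1 = (1, 1, -3, 3)
  u_2 = (-5/4, -13/4, -9/4, -3/4)
  u_3 = (-54/71, 30/71, -12/71, -4/71)

Orthogonality check:
  u_2 · u_1 = 0 (should be 0)
  u_3 · u_1 = 0 (should be 0)
  u_3 · u_2 = 0 (should be 0)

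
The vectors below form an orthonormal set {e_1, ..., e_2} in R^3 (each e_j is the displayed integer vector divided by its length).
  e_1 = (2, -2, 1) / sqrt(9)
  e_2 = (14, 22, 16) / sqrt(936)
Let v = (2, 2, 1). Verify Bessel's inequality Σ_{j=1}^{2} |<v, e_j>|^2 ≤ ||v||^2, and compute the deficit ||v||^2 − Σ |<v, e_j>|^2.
Σ |<v, e_j>|^2 = 109/13; ||v||^2 = 9; deficit = 8/13

Write each e_j = u_j / sqrt(<u_j, u_j>) where u_j is the displayed integer vector. Then <v, e_j> = <v, u_j> / sqrt(<u_j, u_j>), so |<v, e_j>|^2 = <v, u_j>^2 / <u_j, u_j>.
Coefficients: <v, e_1> = 1/sqrt(9), <v, e_2> = 88/sqrt(936).
Square and sum: Σ |<v, e_j>|^2 = 109/13.
Compute ||v||^2 = v·v = 9.
Deficit = 9 − 109/13 = 8/13 ≥ 0, confirming Bessel's inequality. (The deficit equals ||v − Σ <v,e_j> e_j||^2, the squared distance from v to span{e_j}.)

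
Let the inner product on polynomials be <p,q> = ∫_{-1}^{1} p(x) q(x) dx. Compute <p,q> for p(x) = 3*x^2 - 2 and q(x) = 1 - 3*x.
<p,q> = -2

Expand the product: p(x)·q(x) = -9*x^3 + 3*x^2 + 6*x - 2.
∫_{-1}^{1} of each monomial x^k gives [2/(k+1) if k even, 0 if k odd]. Integrating term-by-term (or equivalently evaluating the antiderivative F(x) = -9*x^4/4 + x^3 + 3*x^2 - 2*x at the endpoints):
  F(1) − F(−1) = -1/4 − (7/4) = -2.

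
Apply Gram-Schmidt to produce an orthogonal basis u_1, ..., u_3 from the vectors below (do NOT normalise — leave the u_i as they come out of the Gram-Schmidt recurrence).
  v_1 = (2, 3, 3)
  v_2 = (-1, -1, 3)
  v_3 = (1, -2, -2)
Orthogonal basis:
  u_1 = (2, 3, 3)
  u_2 = (-15/11, -17/11, 27/11)
  u_3 = (168/113, -126/113, 14/113)

Apply the Gram-Schmidt recurrence
  u_1 = v_1
  u_i = v_i − Σ_{j<i} ((v_i · u_j) / (u_j · u_j)) · u_j.

Step by step this gives:
  u_1 = (2, 3, 3)
  u_2 = (-15/11, -17/11, 27/11)
  u_3 = (168/113, -126/113, 14/113)

Orthogonality check:
  u_2 · u_1 = 0 (should be 0)
  u_3 · u_1 = 0 (should be 0)
  u_3 · u_2 = 0 (should be 0)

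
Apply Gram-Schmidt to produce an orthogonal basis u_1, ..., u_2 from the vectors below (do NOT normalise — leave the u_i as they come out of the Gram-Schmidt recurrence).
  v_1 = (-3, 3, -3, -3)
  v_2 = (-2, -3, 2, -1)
Orthogonal basis:
  u_1 = (-3, 3, -3, -3)
  u_2 = (-5/2, -5/2, 3/2, -3/2)

Apply the Gram-Schmidt recurrence
  u_1 = v_1
  u_i = v_i − Σ_{j<i} ((v_i · u_j) / (u_j · u_j)) · u_j.

Step by step this gives:
  u_1 = (-3, 3, -3, -3)
  u_2 = (-5/2, -5/2, 3/2, -3/2)

Orthogonality check:
  u_2 · u_1 = 0 (should be 0)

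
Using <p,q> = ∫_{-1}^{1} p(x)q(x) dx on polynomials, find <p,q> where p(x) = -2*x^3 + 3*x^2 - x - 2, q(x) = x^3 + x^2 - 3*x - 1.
<p,q> = 556/105

Expand the product: p(x)·q(x) = -2*x^6 + x^5 + 8*x^4 - 10*x^3 - 2*x^2 + 7*x + 2.
∫_{-1}^{1} of each monomial x^k gives [2/(k+1) if k even, 0 if k odd]. Integrating term-by-term (or equivalently evaluating the antiderivative F(x) = -2*x^7/7 + x^6/6 + 8*x^5/5 - 5*x^4/2 - 2*x^3/3 + 7*x^2/2 + 2*x at the endpoints):
  F(1) − F(−1) = 267/70 − (-311/210) = 556/105.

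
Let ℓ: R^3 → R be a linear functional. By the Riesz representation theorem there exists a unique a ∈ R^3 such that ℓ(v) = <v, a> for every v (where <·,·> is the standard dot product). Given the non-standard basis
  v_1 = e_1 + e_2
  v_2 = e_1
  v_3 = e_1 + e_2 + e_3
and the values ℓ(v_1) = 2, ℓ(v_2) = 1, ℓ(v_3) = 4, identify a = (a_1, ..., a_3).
a = (1, 1, 2)

Write a = (a_1, ..., a_3) in the standard basis. For each basis vector v_i, ℓ(v_i) = <v_i, a> is a linear equation in the a_j's. Collect the n equations into a matrix system V a = ℓ, where row i of V is v_i (expressed in the standard basis). Since V is invertible (lower-triangular with 1s on the diagonal, up to permutation), solve by back-substitution:
  V =
[[1, 1, 0],
 [1, 0, 0],
 [1, 1, 1]]
  V a = (2, 1, 4)
Solving gives a = (1, 1, 2).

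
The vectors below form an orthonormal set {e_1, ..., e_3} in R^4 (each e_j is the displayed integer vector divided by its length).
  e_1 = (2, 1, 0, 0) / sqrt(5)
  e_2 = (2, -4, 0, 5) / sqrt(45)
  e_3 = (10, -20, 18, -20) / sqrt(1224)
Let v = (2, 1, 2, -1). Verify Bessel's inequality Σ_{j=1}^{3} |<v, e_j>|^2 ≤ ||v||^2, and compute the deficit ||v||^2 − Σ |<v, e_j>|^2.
Σ |<v, e_j>|^2 = 138/17; ||v||^2 = 10; deficit = 32/17

Write each e_j = u_j / sqrt(<u_j, u_j>) where u_j is the displayed integer vector. Then <v, e_j> = <v, u_j> / sqrt(<u_j, u_j>), so |<v, e_j>|^2 = <v, u_j>^2 / <u_j, u_j>.
Coefficients: <v, e_1> = 5/sqrt(5), <v, e_2> = -5/sqrt(45), <v, e_3> = 56/sqrt(1224).
Square and sum: Σ |<v, e_j>|^2 = 138/17.
Compute ||v||^2 = v·v = 10.
Deficit = 10 − 138/17 = 32/17 ≥ 0, confirming Bessel's inequality. (The deficit equals ||v − Σ <v,e_j> e_j||^2, the squared distance from v to span{e_j}.)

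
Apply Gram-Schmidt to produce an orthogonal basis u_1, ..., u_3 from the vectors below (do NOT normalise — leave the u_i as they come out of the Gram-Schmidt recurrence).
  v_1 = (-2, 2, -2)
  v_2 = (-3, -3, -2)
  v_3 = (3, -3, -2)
Orthogonal basis:
  u_1 = (-2, 2, -2)
  u_2 = (-7/3, -11/3, -4/3)
  u_3 = (75/31, -15/31, -90/31)

Apply the Gram-Schmidt recurrence
  u_1 = v_1
  u_i = v_i − Σ_{j<i} ((v_i · u_j) / (u_j · u_j)) · u_j.

Step by step this gives:
  u_1 = (-2, 2, -2)
  u_2 = (-7/3, -11/3, -4/3)
  u_3 = (75/31, -15/31, -90/31)

Orthogonality check:
  u_2 · u_1 = 0 (should be 0)
  u_3 · u_1 = 0 (should be 0)
  u_3 · u_2 = 0 (should be 0)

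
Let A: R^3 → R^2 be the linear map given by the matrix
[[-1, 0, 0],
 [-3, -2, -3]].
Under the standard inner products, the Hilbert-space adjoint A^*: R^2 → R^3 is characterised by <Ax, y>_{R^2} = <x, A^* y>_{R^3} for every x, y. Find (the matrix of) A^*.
A^* = A^T =
[[-1, -3],
 [0, -2],
 [0, -3]]

For real matrices with standard dot products, the defining identity <Ax, y> = <x, A^* y> gives (Ax)^T y = x^T (A^*) y, i.e. x^T A^T y = x^T (A^*) y. Since this holds for all x, y, we must have A^* = A^T. Therefore
A^* =
[[-1, -3],
 [0, -2],
 [0, -3]].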